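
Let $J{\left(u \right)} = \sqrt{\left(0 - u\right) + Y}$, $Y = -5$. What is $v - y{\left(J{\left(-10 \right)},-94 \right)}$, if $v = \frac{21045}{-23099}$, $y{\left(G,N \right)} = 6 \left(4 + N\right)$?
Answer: $\frac{12452415}{23099} \approx 539.09$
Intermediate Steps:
$J{\left(u \right)} = \sqrt{-5 - u}$ ($J{\left(u \right)} = \sqrt{\left(0 - u\right) - 5} = \sqrt{- u - 5} = \sqrt{-5 - u}$)
$y{\left(G,N \right)} = 24 + 6 N$
$v = - \frac{21045}{23099}$ ($v = 21045 \left(- \frac{1}{23099}\right) = - \frac{21045}{23099} \approx -0.91108$)
$v - y{\left(J{\left(-10 \right)},-94 \right)} = - \frac{21045}{23099} - \left(24 + 6 \left(-94\right)\right) = - \frac{21045}{23099} - \left(24 - 564\right) = - \frac{21045}{23099} - -540 = - \frac{21045}{23099} + 540 = \frac{12452415}{23099}$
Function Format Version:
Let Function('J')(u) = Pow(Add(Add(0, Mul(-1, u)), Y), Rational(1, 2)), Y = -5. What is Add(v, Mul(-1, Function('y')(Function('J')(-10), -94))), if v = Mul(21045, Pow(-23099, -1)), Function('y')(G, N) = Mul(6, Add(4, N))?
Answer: Rational(12452415, 23099) ≈ 539.09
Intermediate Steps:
Function('J')(u) = Pow(Add(-5, Mul(-1, u)), Rational(1, 2)) (Function('J')(u) = Pow(Add(Add(0, Mul(-1, u)), -5), Rational(1, 2)) = Pow(Add(Mul(-1, u), -5), Rational(1, 2)) = Pow(Add(-5, Mul(-1, u)), Rational(1, 2)))
Function('y')(G, N) = Add(24, Mul(6, N))
v = Rational(-21045, 23099) (v = Mul(21045, Rational(-1, 23099)) = Rational(-21045, 23099) ≈ -0.91108)
Add(v, Mul(-1, Function('y')(Function('J')(-10), -94))) = Add(Rational(-21045, 23099), Mul(-1, Add(24, Mul(6, -94)))) = Add(Rational(-21045, 23099), Mul(-1, Add(24, -564))) = Add(Rational(-21045, 23099), Mul(-1, -540)) = Add(Rational(-21045, 23099), 540) = Rational(12452415, 23099)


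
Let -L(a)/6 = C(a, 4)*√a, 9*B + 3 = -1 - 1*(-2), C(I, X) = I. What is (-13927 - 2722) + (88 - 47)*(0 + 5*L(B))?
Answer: -16649 + 820*I*√2/9 ≈ -16649.0 + 128.85*I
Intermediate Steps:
B = -2/9 (B = -⅓ + (-1 - 1*(-2))/9 = -⅓ + (-1 + 2)/9 = -⅓ + (⅑)*1 = -⅓ + ⅑ = -2/9 ≈ -0.22222)
L(a) = -6*a^(3/2) (L(a) = -6*a*√a = -6*a^(3/2))
(-13927 - 2722) + (88 - 47)*(0 + 5*L(B)) = (-13927 - 2722) + (88 - 47)*(0 + 5*(-(-4)*I*√2/9)) = -16649 + 41*(0 + 5*(-(-4)*I*√2/9)) = -16649 + 41*(0 + 5*(4*I*√2/9)) = -16649 + 41*(0 + 20*I*√2/9) = -16649 + 41*(20*I*√2/9) = -16649 + 820*I*√2/9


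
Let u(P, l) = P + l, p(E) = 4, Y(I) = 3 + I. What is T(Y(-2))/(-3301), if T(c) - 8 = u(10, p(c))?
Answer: -22/3301 ≈ -0.0066646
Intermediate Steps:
T(c) = 22 (T(c) = 8 + (10 + 4) = 8 + 14 = 22)
T(Y(-2))/(-3301) = 22/(-3301) = 22*(-1/3301) = -22/3301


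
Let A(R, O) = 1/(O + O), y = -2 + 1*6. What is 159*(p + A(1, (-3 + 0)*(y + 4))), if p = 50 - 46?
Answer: 10123/16 ≈ 632.69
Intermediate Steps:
p = 4
y = 4 (y = -2 + 6 = 4)
A(R, O) = 1/(2*O)
159*(p + A(1, (-3 + 0)*(y + 4))) = 159*(4 + 1/(2*(((-3 + 0)*(4 + 4))))) = 159*(4 + 1/(2*((-3*8)))) = 159*(4 + (½)/(-24)) = 159*(4 + (½)*(-1/24)) = 159*(4 - 1/48) = 159*(191/48) = 10123/16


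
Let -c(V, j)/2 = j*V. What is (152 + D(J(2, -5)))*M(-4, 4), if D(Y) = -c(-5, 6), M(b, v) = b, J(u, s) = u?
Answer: -368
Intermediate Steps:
c(V, j) = -2*V*j (c(V, j) = -2*j*V = -2*V*j)
D(Y) = -60 (D(Y) = -(-2)*(-5)*6 = -1*60 = -60)
(152 + D(J(2, -5)))*M(-4, 4) = (152 - 60)*(-4) = 92*(-4) = -368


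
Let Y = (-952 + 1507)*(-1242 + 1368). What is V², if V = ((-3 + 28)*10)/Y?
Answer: 625/48902049 ≈ 1.2781e-5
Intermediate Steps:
Y = 69930 (Y = 555*126 = 69930)
V = 25/6993 (V = ((-3 + 28)*10)/69930 = (25*10)*(1/69930) = 250*(1/69930) = 25/6993 ≈ 0.0035750)
V² = (25/6993)² = 625/48902049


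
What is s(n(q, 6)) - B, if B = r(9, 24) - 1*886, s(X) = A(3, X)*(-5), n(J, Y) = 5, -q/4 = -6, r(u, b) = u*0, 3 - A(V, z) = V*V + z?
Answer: 941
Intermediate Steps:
A(V, z) = 3 - z - V**2 (A(V, z) = 3 - (V*V + z) = 3 - (V**2 + z) = 3 - (z + V**2) = 3 + (-z - V**2) = 3 - z - V**2)
r(u, b) = 0
q = 24 (q = -4*(-6) = 24)
s(X) = 30 + 5*X (s(X) = (3 - X - 1*3**2)*(-5) = (3 - X - 1*9)*(-5) = (3 - X - 9)*(-5) = (-6 - X)*(-5) = 30 + 5*X)
B = -886 (B = 0 - 1*886 = 0 - 886 = -886)
s(n(q, 6)) - B = (30 + 5*5) - 1*(-886) = (30 + 25) + 886 = 55 + 886 = 941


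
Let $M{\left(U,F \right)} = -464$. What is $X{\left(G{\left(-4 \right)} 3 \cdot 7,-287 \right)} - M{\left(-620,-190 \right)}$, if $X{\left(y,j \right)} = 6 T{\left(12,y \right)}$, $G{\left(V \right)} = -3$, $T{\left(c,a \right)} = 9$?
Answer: $518$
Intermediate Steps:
$X{\left(y,j \right)} = 54$ ($X{\left(y,j \right)} = 6 \cdot 9 = 54$)
$X{\left(G{\left(-4 \right)} 3 \cdot 7,-287 \right)} - M{\left(-620,-190 \right)} = 54 - -464 = 54 + 464 = 518$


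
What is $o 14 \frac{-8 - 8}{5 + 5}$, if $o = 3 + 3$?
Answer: $- \frac{672}{5} \approx -134.4$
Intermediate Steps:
$o = 6$
$o 14 \frac{-8 - 8}{5 + 5} = 6 \cdot 14 \frac{-8 - 8}{5 + 5} = 84 \left(- \frac{16}{10}\right) = 84 \left(\left(-16\right) \frac{1}{10}\right) = 84 \left(- \frac{8}{5}\right) = - \frac{672}{5}$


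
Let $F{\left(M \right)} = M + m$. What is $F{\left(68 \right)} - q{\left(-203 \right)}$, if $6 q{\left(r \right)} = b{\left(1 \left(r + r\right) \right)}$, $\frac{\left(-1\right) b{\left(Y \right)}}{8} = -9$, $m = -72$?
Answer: $-16$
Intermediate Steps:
$b{\left(Y \right)} = 72$ ($b{\left(Y \right)} = \left(-8\right) \left(-9\right) = 72$)
$q{\left(r \right)} = 12$ ($q{\left(r \right)} = \frac{1}{6} \cdot 72 = 12$)
$F{\left(M \right)} = -72 + M$ ($F{\left(M \right)} = M - 72 = -72 + M$)
$F{\left(68 \right)} - q{\left(-203 \right)} = \left(-72 + 68\right) - 12 = -4 - 12 = -16$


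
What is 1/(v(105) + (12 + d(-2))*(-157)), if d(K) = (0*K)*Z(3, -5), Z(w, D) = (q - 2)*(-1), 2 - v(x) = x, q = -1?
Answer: -1/1987 ≈ -0.00050327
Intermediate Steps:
v(x) = 2 - x
Z(w, D) = 3 (Z(w, D) = (-1 - 2)*(-1) = -3*(-1) = 3)
d(K) = 0 (d(K) = (0*K)*3 = 0*3 = 0)
1/(v(105) + (12 + d(-2))*(-157)) = 1/((2 - 1*105) + (12 + 0)*(-157)) = 1/((2 - 105) + 12*(-157)) = 1/(-103 - 1884) = 1/(-1987) = -1/1987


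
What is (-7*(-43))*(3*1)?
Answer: 903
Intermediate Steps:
(-7*(-43))*(3*1) = 301*3 = 903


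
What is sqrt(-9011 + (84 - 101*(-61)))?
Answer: I*sqrt(2766) ≈ 52.593*I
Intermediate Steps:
sqrt(-9011 + (84 - 101*(-61))) = sqrt(-9011 + (84 + 6161)) = sqrt(-9011 + 6245) = sqrt(-2766) = I*sqrt(2766)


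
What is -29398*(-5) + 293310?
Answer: 440300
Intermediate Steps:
-29398*(-5) + 293310 = -14699*(-10) + 293310 = 146990 + 293310 = 440300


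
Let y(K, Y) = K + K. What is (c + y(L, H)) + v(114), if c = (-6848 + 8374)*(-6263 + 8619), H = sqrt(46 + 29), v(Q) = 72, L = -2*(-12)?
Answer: 3595376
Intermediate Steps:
L = 24
H = 5*sqrt(3) (H = sqrt(75) = 5*sqrt(3) ≈ 8.6602)
y(K, Y) = 2*K
c = 3595256 (c = 1526*2356 = 3595256)
(c + y(L, H)) + v(114) = (3595256 + 2*24) + 72 = (3595256 + 48) + 72 = 3595304 + 72 = 3595376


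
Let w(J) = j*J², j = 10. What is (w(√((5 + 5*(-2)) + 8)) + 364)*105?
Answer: 41370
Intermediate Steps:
w(J) = 10*J²
(w(√((5 + 5*(-2)) + 8)) + 364)*105 = (10*(√((5 + 5*(-2)) + 8))² + 364)*105 = (10*(√((5 - 10) + 8))² + 364)*105 = (10*(√(-5 + 8))² + 364)*105 = (10*(√3)² + 364)*105 = (10*3 + 364)*105 = (30 + 364)*105 = 394*105 = 41370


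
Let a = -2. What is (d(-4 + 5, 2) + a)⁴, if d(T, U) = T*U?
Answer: 0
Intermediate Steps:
(d(-4 + 5, 2) + a)⁴ = ((-4 + 5)*2 - 2)⁴ = (1*2 - 2)⁴ = (2 - 2)⁴ = 0⁴ = 0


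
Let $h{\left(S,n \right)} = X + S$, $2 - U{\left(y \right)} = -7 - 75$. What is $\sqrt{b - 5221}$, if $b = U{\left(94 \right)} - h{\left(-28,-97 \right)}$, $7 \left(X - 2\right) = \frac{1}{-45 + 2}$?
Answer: $\frac{i \sqrt{463061410}}{301} \approx 71.491 i$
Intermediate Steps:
$X = \frac{601}{301}$ ($X = 2 + \frac{1}{7 \left(-45 + 2\right)} = 2 + \frac{1}{7 \left(-43\right)} = 2 + \frac{1}{7} \left(- \frac{1}{43}\right) = 2 - \frac{1}{301} = \frac{601}{301} \approx 1.9967$)
$U{\left(y \right)} = 84$ ($U{\left(y \right)} = 2 - \left(-7 - 75\right) = 2 - -82 = 2 + 82 = 84$)
$h{\left(S,n \right)} = \frac{601}{301} + S$
$b = \frac{33111}{301}$ ($b = 84 - \left(\frac{601}{301} - 28\right) = 84 - - \frac{7827}{301} = 84 + \frac{7827}{301} = \frac{33111}{301} \approx 110.0$)
$\sqrt{b - 5221} = \sqrt{\frac{33111}{301} - 5221} = \sqrt{- \frac{1538410}{301}} = \frac{i \sqrt{463061410}}{301}$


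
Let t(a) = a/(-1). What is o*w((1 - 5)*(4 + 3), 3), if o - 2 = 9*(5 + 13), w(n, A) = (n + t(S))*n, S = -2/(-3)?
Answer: 394912/3 ≈ 1.3164e+5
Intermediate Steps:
S = ⅔ (S = -2*(-⅓) = ⅔ ≈ 0.66667)
t(a) = -a (t(a) = a*(-1) = -a)
w(n, A) = n*(-⅔ + n) (w(n, A) = (n - 1*⅔)*n = (n - ⅔)*n = (-⅔ + n)*n = n*(-⅔ + n))
o = 164 (o = 2 + 9*(5 + 13) = 2 + 9*18 = 2 + 162 = 164)
o*w((1 - 5)*(4 + 3), 3) = 164*(((1 - 5)*(4 + 3))*(-2 + 3*((1 - 5)*(4 + 3)))/3) = 164*((-4*7)*(-2 + 3*(-4*7))/3) = 164*((⅓)*(-28)*(-2 + 3*(-28))) = 164*((⅓)*(-28)*(-2 - 84)) = 164*((⅓)*(-28)*(-86)) = 164*(2408/3) = 394912/3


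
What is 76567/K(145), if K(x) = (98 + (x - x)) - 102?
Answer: -76567/4 ≈ -19142.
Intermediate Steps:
K(x) = -4 (K(x) = (98 + 0) - 102 = 98 - 102 = -4)
76567/K(145) = 76567/(-4) = 76567*(-¼) = -76567/4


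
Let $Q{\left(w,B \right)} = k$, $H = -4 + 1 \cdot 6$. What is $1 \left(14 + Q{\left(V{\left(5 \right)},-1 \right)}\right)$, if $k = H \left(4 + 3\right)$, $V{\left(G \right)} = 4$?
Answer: $28$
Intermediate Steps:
$H = 2$ ($H = -4 + 6 = 2$)
$k = 14$ ($k = 2 \left(4 + 3\right) = 2 \cdot 7 = 14$)
$Q{\left(w,B \right)} = 14$
$1 \left(14 + Q{\left(V{\left(5 \right)},-1 \right)}\right) = 1 \left(14 + 14\right) = 1 \cdot 28 = 28$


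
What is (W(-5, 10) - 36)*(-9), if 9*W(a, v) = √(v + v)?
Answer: 324 - 2*√5 ≈ 319.53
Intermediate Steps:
W(a, v) = √2*√v/9 (W(a, v) = √(v + v)/9 = √(2*v)/9 = (√2*√v)/9 = √2*√v/9)
(W(-5, 10) - 36)*(-9) = (√2*√10/9 - 36)*(-9) = (2*√5/9 - 36)*(-9) = (-36 + 2*√5/9)*(-9) = 324 - 2*√5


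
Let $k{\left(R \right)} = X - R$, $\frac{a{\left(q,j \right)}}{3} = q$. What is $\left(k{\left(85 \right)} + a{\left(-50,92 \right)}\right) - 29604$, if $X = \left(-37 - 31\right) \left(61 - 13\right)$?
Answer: $-33103$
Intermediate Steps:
$a{\left(q,j \right)} = 3 q$
$X = -3264$ ($X = \left(-37 - 31\right) 48 = \left(-68\right) 48 = -3264$)
$k{\left(R \right)} = -3264 - R$
$\left(k{\left(85 \right)} + a{\left(-50,92 \right)}\right) - 29604 = \left(\left(-3264 - 85\right) + 3 \left(-50\right)\right) - 29604 = \left(\left(-3264 - 85\right) - 150\right) - 29604 = \left(-3349 - 150\right) - 29604 = -3499 - 29604 = -33103$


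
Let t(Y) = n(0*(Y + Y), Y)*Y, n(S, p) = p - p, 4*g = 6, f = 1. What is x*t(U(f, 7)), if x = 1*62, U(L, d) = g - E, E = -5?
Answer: 0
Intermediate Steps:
g = 3/2 (g = (¼)*6 = 3/2 ≈ 1.5000)
U(L, d) = 13/2 (U(L, d) = 3/2 - 1*(-5) = 3/2 + 5 = 13/2)
x = 62
n(S, p) = 0
t(Y) = 0 (t(Y) = 0*Y = 0)
x*t(U(f, 7)) = 62*0 = 0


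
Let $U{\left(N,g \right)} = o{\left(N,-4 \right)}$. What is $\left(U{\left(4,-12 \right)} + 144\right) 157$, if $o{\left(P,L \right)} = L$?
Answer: $21980$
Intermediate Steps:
$U{\left(N,g \right)} = -4$
$\left(U{\left(4,-12 \right)} + 144\right) 157 = \left(-4 + 144\right) 157 = 140 \cdot 157 = 21980$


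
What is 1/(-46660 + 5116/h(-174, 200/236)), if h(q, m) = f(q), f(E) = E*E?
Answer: -7569/353168261 ≈ -2.1432e-5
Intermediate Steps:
f(E) = E**2
h(q, m) = q**2
1/(-46660 + 5116/h(-174, 200/236)) = 1/(-46660 + 5116/((-174)**2)) = 1/(-46660 + 5116/30276) = 1/(-46660 + 5116*(1/30276)) = 1/(-46660 + 1279/7569) = 1/(-353168261/7569) = -7569/353168261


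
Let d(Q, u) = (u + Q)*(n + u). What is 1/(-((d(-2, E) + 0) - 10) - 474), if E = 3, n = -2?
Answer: -1/465 ≈ -0.0021505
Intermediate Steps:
d(Q, u) = (-2 + u)*(Q + u) (d(Q, u) = (u + Q)*(-2 + u) = (Q + u)*(-2 + u) = (-2 + u)*(Q + u))
1/(-((d(-2, E) + 0) - 10) - 474) = 1/(-(((3² - 2*(-2) - 2*3 - 2*3) + 0) - 10) - 474) = 1/(-(((9 + 4 - 6 - 6) + 0) - 10) - 474) = 1/(-((1 + 0) - 10) - 474) = 1/(-(1 - 10) - 474) = 1/(-1*(-9) - 474) = 1/(9 - 474) = 1/(-465) = -1/465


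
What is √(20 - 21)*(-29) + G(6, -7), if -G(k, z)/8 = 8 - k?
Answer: -16 - 29*I ≈ -16.0 - 29.0*I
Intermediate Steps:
G(k, z) = -64 + 8*k (G(k, z) = -8*(8 - k) = -64 + 8*k)
√(20 - 21)*(-29) + G(6, -7) = √(20 - 21)*(-29) + (-64 + 8*6) = √(-1)*(-29) + (-64 + 48) = I*(-29) - 16 = -29*I - 16 = -16 - 29*I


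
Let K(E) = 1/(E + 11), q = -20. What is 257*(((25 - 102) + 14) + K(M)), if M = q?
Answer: -145976/9 ≈ -16220.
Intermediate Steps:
M = -20
K(E) = 1/(11 + E)
257*(((25 - 102) + 14) + K(M)) = 257*(((25 - 102) + 14) + 1/(11 - 20)) = 257*((-77 + 14) + 1/(-9)) = 257*(-63 - ⅑) = 257*(-568/9) = -145976/9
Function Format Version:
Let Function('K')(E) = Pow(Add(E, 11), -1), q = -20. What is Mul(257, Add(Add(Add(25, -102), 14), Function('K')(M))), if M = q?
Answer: Rational(-145976, 9) ≈ -16220.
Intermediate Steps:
M = -20
Function('K')(E) = Pow(Add(11, E), -1)
Mul(257, Add(Add(Add(25, -102), 14), Function('K')(M))) = Mul(257, Add(Add(Add(25, -102), 14), Pow(Add(11, -20), -1))) = Mul(257, Add(Add(-77, 14), Pow(-9, -1))) = Mul(257, Add(-63, Rational(-1, 9))) = Mul(257, Rational(-568, 9)) = Rational(-145976, 9)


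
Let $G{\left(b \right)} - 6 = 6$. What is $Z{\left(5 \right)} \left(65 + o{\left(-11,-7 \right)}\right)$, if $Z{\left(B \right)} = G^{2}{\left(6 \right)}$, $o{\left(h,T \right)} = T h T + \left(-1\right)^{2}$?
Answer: $-68112$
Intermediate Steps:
$G{\left(b \right)} = 12$ ($G{\left(b \right)} = 6 + 6 = 12$)
$o{\left(h,T \right)} = 1 + h T^{2}$ ($o{\left(h,T \right)} = h T^{2} + 1 = 1 + h T^{2}$)
$Z{\left(B \right)} = 144$ ($Z{\left(B \right)} = 12^{2} = 144$)
$Z{\left(5 \right)} \left(65 + o{\left(-11,-7 \right)}\right) = 144 \left(65 + \left(1 - 11 \left(-7\right)^{2}\right)\right) = 144 \left(65 + \left(1 - 539\right)\right) = 144 \left(65 - 538\right) = 144 \left(-473\right) = -68112$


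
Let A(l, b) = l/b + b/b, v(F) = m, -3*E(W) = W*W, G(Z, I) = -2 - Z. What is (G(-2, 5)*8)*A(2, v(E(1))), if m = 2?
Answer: 0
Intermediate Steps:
E(W) = -W²/3 (E(W) = -W*W/3 = -W²/3)
v(F) = 2
A(l, b) = 1 + l/b (A(l, b) = l/b + 1 = 1 + l/b)
(G(-2, 5)*8)*A(2, v(E(1))) = ((-2 - 1*(-2))*8)*((2 + 2)/2) = ((-2 + 2)*8)*((½)*4) = (0*8)*2 = 0*2 = 0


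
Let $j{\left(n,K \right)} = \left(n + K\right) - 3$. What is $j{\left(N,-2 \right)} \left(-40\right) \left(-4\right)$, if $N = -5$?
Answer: $-1600$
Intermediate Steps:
$j{\left(n,K \right)} = -3 + K + n$ ($j{\left(n,K \right)} = \left(K + n\right) - 3 = -3 + K + n$)
$j{\left(N,-2 \right)} \left(-40\right) \left(-4\right) = \left(-3 - 2 - 5\right) \left(-40\right) \left(-4\right) = \left(-10\right) \left(-40\right) \left(-4\right) = 400 \left(-4\right) = -1600$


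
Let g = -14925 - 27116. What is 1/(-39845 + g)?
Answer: -1/81886 ≈ -1.2212e-5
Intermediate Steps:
g = -42041
1/(-39845 + g) = 1/(-39845 - 42041) = 1/(-81886) = -1/81886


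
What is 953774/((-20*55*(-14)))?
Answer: 476887/7700 ≈ 61.933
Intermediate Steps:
953774/((-20*55*(-14))) = 953774/((-1100*(-14))) = 953774/15400 = 953774*(1/15400) = 476887/7700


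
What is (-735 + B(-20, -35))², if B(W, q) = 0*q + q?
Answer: 592900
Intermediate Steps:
B(W, q) = q (B(W, q) = 0 + q = q)
(-735 + B(-20, -35))² = (-735 - 35)² = (-770)² = 592900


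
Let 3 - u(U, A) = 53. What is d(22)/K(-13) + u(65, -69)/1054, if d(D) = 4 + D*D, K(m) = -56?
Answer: -32322/3689 ≈ -8.7617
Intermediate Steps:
u(U, A) = -50 (u(U, A) = 3 - 1*53 = 3 - 53 = -50)
d(D) = 4 + D**2
d(22)/K(-13) + u(65, -69)/1054 = (4 + 22**2)/(-56) - 50/1054 = (4 + 484)*(-1/56) - 50*1/1054 = 488*(-1/56) - 25/527 = -61/7 - 25/527 = -32322/3689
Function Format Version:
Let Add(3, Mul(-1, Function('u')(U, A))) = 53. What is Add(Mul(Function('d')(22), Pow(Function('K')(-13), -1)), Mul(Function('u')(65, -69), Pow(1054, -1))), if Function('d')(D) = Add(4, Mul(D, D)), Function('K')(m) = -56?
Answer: Rational(-32322, 3689) ≈ -8.7617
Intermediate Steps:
Function('u')(U, A) = -50 (Function('u')(U, A) = Add(3, Mul(-1, 53)) = Add(3, -53) = -50)
Function('d')(D) = Add(4, Pow(D, 2))
Add(Mul(Function('d')(22), Pow(Function('K')(-13), -1)), Mul(Function('u')(65, -69), Pow(1054, -1))) = Add(Mul(Add(4, Pow(22, 2)), Pow(-56, -1)), Mul(-50, Pow(1054, -1))) = Add(Mul(Add(4, 484), Rational(-1, 56)), Mul(-50, Rational(1, 1054))) = Add(Mul(488, Rational(-1, 56)), Rational(-25, 527)) = Add(Rational(-61, 7), Rational(-25, 527)) = Rational(-32322, 3689)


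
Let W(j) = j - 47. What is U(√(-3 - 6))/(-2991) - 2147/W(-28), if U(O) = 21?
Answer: 2140034/74775 ≈ 28.620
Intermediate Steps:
W(j) = -47 + j
U(√(-3 - 6))/(-2991) - 2147/W(-28) = 21/(-2991) - 2147/(-47 - 28) = 21*(-1/2991) - 2147/(-75) = -7/997 - 2147*(-1/75) = -7/997 + 2147/75 = 2140034/74775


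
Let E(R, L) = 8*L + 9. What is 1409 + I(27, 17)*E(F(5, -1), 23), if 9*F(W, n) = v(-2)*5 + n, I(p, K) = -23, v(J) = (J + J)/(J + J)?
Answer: -3030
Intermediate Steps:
v(J) = 1 (v(J) = (2*J)/((2*J)) = (2*J)*(1/(2*J)) = 1)
F(W, n) = 5/9 + n/9 (F(W, n) = (1*5 + n)/9 = (5 + n)/9 = 5/9 + n/9)
E(R, L) = 9 + 8*L
1409 + I(27, 17)*E(F(5, -1), 23) = 1409 - 23*(9 + 8*23) = 1409 - 23*(9 + 184) = 1409 - 23*193 = 1409 - 4439 = -3030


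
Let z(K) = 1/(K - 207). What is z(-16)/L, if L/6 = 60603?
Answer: -1/81086814 ≈ -1.2332e-8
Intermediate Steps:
L = 363618 (L = 6*60603 = 363618)
z(K) = 1/(-207 + K)
z(-16)/L = 1/(-207 - 16*363618) = (1/363618)/(-223) = -1/223*1/363618 = -1/81086814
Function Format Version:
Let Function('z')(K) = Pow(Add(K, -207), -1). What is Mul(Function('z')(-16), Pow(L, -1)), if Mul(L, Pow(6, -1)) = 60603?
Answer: Rational(-1, 81086814) ≈ -1.2332e-8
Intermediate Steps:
L = 363618 (L = Mul(6, 60603) = 363618)
Function('z')(K) = Pow(Add(-207, K), -1)
Mul(Function('z')(-16), Pow(L, -1)) = Mul(Pow(Add(-207, -16), -1), Pow(363618, -1)) = Mul(Pow(-223, -1), Rational(1, 363618)) = Mul(Rational(-1, 223), Rational(1, 363618)) = Rational(-1, 81086814)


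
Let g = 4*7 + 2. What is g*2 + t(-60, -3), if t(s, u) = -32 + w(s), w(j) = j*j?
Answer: 3628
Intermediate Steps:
w(j) = j**2
g = 30 (g = 28 + 2 = 30)
t(s, u) = -32 + s**2
g*2 + t(-60, -3) = 30*2 + (-32 + (-60)**2) = 60 + (-32 + 3600) = 60 + 3568 = 3628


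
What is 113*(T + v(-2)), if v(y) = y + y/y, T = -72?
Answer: -8249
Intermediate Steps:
v(y) = 1 + y (v(y) = y + 1 = 1 + y)
113*(T + v(-2)) = 113*(-72 + (1 - 2)) = 113*(-72 - 1) = 113*(-73) = -8249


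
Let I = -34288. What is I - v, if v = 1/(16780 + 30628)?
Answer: -1625525505/47408 ≈ -34288.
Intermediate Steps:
v = 1/47408 ≈ 2.1093e-5
I - v = -34288 - 1*1/47408 = -34288 - 1/47408 = -1625525505/47408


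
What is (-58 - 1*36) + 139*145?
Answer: 20061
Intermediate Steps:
(-58 - 1*36) + 139*145 = (-58 - 36) + 20155 = -94 + 20155 = 20061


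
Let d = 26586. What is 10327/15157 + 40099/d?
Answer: 38362355/17520174 ≈ 2.1896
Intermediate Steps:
10327/15157 + 40099/d = 10327/15157 + 40099/26586 = 10327*(1/15157) + 40099*(1/26586) = 449/659 + 40099/26586 = 38362355/17520174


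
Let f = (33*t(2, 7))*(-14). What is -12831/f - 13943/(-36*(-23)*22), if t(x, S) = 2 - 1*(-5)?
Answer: 408307/127512 ≈ 3.2021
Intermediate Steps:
t(x, S) = 7 (t(x, S) = 2 + 5 = 7)
f = -3234 (f = (33*7)*(-14) = 231*(-14) = -3234)
-12831/f - 13943/(-36*(-23)*22) = -12831/(-3234) - 13943/(-36*(-23)*22) = -12831*(-1/3234) - 13943/(828*22) = 611/154 - 13943/18216 = 408307/127512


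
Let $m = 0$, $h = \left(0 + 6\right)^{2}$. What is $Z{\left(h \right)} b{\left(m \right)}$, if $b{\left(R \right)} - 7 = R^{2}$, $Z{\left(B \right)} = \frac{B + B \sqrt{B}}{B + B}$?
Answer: $\frac{49}{2} \approx 24.5$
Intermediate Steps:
$h = 36$ ($h = 6^{2} = 36$)
$Z{\left(B \right)} = \frac{B + B^{\frac{3}{2}}}{2 B}$
$b{\left(R \right)} = 7 + R^{2}$
$Z{\left(h \right)} b{\left(m \right)} = \left(\frac{1}{2} + \frac{\sqrt{36}}{2}\right) \left(7 + 0^{2}\right) = \left(\frac{1}{2} + \frac{1}{2} \cdot 6\right) \left(7 + 0\right) = \left(\frac{1}{2} + 3\right) 7 = \frac{7}{2} \cdot 7 = \frac{49}{2}$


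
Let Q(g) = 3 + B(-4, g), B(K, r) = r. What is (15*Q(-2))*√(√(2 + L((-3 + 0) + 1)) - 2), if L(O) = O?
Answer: 15*I*√2 ≈ 21.213*I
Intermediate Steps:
Q(g) = 3 + g
(15*Q(-2))*√(√(2 + L((-3 + 0) + 1)) - 2) = (15*(3 - 2))*√(√(2 + ((-3 + 0) + 1)) - 2) = (15*1)*√(√(2 + (-3 + 1)) - 2) = 15*√(√(2 - 2) - 2) = 15*√(√0 - 2) = 15*√(0 - 2) = 15*√(-2) = 15*(I*√2) = 15*I*√2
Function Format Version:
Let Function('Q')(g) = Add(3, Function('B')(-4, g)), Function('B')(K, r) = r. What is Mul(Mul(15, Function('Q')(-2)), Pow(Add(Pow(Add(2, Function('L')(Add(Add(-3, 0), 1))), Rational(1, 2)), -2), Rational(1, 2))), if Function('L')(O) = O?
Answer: Mul(15, I, Pow(2, Rational(1, 2))) ≈ Mul(21.213, I)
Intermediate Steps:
Function('Q')(g) = Add(3, g)
Mul(Mul(15, Function('Q')(-2)), Pow(Add(Pow(Add(2, Function('L')(Add(Add(-3, 0), 1))), Rational(1, 2)), -2), Rational(1, 2))) = Mul(Mul(15, Add(3, -2)), Pow(Add(Pow(Add(2, Add(Add(-3, 0), 1)), Rational(1, 2)), -2), Rational(1, 2))) = Mul(Mul(15, 1), Pow(Add(Pow(Add(2, Add(-3, 1)), Rational(1, 2)), -2), Rational(1, 2))) = Mul(15, Pow(Add(Pow(Add(2, -2), Rational(1, 2)), -2), Rational(1, 2))) = Mul(15, Pow(Add(Pow(0, Rational(1, 2)), -2), Rational(1, 2))) = Mul(15, Pow(Add(0, -2), Rational(1, 2))) = Mul(15, Pow(-2, Rational(1, 2))) = Mul(15, Mul(I, Pow(2, Rational(1, 2)))) = Mul(15, I, Pow(2, Rational(1, 2)))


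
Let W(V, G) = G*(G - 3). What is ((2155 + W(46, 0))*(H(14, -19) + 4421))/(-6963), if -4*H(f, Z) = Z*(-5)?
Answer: -1148615/844 ≈ -1360.9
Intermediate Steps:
H(f, Z) = 5*Z/4 (H(f, Z) = -Z*(-5)/4 = -(-5)*Z/4 = 5*Z/4)
W(V, G) = G*(-3 + G)
((2155 + W(46, 0))*(H(14, -19) + 4421))/(-6963) = ((2155 + 0*(-3 + 0))*((5/4)*(-19) + 4421))/(-6963) = ((2155 + 0*(-3))*(-95/4 + 4421))*(-1/6963) = ((2155 + 0)*(17589/4))*(-1/6963) = (2155*(17589/4))*(-1/6963) = (37904295/4)*(-1/6963) = -1148615/844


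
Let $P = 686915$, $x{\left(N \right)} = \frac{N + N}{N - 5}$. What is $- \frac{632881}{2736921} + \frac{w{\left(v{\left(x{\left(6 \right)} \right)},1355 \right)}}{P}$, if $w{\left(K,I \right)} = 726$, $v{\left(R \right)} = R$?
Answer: $- \frac{432748447469}{1880032088715} \approx -0.23018$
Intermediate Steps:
$x{\left(N \right)} = \frac{2 N}{-5 + N}$
$- \frac{632881}{2736921} + \frac{w{\left(v{\left(x{\left(6 \right)} \right)},1355 \right)}}{P} = - \frac{632881}{2736921} + \frac{726}{686915} = - \frac{432748447469}{1880032088715}$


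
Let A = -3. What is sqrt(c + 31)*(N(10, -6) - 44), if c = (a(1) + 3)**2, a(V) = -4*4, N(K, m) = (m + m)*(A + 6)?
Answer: -800*sqrt(2) ≈ -1131.4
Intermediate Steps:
N(K, m) = 6*m (N(K, m) = (m + m)*(-3 + 6) = (2*m)*3 = 6*m)
a(V) = -16
c = 169 (c = (-16 + 3)**2 = (-13)**2 = 169)
sqrt(c + 31)*(N(10, -6) - 44) = sqrt(169 + 31)*(6*(-6) - 44) = sqrt(200)*(-36 - 44) = (10*sqrt(2))*(-80) = -800*sqrt(2)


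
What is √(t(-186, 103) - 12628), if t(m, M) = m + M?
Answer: I*√12711 ≈ 112.74*I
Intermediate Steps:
t(m, M) = M + m
√(t(-186, 103) - 12628) = √((103 - 186) - 12628) = √(-83 - 12628) = √(-12711) = I*√12711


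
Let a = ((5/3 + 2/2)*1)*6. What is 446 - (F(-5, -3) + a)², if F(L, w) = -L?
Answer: 5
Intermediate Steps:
a = 16 (a = ((5*(⅓) + 2*(½))*1)*6 = ((5/3 + 1)*1)*6 = ((8/3)*1)*6 = (8/3)*6 = 16)
446 - (F(-5, -3) + a)² = 446 - (-1*(-5) + 16)² = 446 - (5 + 16)² = 446 - 1*21² = 446 - 1*441 = 446 - 441 = 5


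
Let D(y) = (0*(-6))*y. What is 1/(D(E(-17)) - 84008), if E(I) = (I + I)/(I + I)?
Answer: -1/84008 ≈ -1.1904e-5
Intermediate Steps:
E(I) = 1 (E(I) = (2*I)/((2*I)) = (2*I)*(1/(2*I)) = 1)
D(y) = 0 (D(y) = 0*y = 0)
1/(D(E(-17)) - 84008) = 1/(0 - 84008) = 1/(-84008) = -1/84008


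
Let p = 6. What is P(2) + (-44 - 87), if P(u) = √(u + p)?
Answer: -131 + 2*√2 ≈ -128.17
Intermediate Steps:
P(u) = √(6 + u) (P(u) = √(u + 6) = √(6 + u))
P(2) + (-44 - 87) = √(6 + 2) + (-44 - 87) = √8 - 131 = 2*√2 - 131 = -131 + 2*√2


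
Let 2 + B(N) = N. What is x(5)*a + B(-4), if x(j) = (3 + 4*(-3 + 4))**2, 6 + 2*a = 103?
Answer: 4741/2 ≈ 2370.5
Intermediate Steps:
a = 97/2 (a = -3 + (1/2)*103 = -3 + 103/2 = 97/2 ≈ 48.500)
x(j) = 49 (x(j) = (3 + 4*1)**2 = (3 + 4)**2 = 7**2 = 49)
B(N) = -2 + N
x(5)*a + B(-4) = 49*(97/2) + (-2 - 4) = 4753/2 - 6 = 4741/2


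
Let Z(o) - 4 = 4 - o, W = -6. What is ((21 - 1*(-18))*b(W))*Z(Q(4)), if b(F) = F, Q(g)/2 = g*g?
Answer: 5616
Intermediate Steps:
Q(g) = 2*g² (Q(g) = 2*(g*g) = 2*g²)
Z(o) = 8 - o (Z(o) = 4 + (4 - o) = 8 - o)
((21 - 1*(-18))*b(W))*Z(Q(4)) = ((21 - 1*(-18))*(-6))*(8 - 2*4²) = ((21 + 18)*(-6))*(8 - 2*16) = (39*(-6))*(8 - 1*32) = -234*(8 - 32) = -234*(-24) = 5616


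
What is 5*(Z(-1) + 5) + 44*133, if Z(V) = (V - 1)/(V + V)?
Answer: 5882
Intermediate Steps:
Z(V) = (-1 + V)/(2*V) (Z(V) = (-1 + V)/((2*V)) = (-1 + V)*(1/(2*V)) = (-1 + V)/(2*V))
5*(Z(-1) + 5) + 44*133 = 5*((½)*(-1 - 1)/(-1) + 5) + 44*133 = 5*((½)*(-1)*(-2) + 5) + 5852 = 5*(1 + 5) + 5852 = 5*6 + 5852 = 30 + 5852 = 5882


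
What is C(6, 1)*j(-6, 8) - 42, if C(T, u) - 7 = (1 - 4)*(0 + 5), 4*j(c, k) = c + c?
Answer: -18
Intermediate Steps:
j(c, k) = c/2 (j(c, k) = (c + c)/4 = (2*c)/4 = c/2)
C(T, u) = -8 (C(T, u) = 7 + (1 - 4)*(0 + 5) = 7 - 3*5 = 7 - 15 = -8)
C(6, 1)*j(-6, 8) - 42 = -4*(-6) - 42 = -8*(-3) - 42 = 24 - 42 = -18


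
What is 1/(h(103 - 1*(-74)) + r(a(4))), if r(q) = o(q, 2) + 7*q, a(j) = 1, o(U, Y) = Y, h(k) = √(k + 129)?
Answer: -1/25 + √34/75 ≈ 0.037746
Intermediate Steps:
h(k) = √(129 + k)
r(q) = 2 + 7*q
1/(h(103 - 1*(-74)) + r(a(4))) = 1/(√(129 + (103 - 1*(-74))) + (2 + 7*1)) = 1/(√(129 + (103 + 74)) + (2 + 7)) = 1/(√(129 + 177) + 9) = 1/(√306 + 9) = 1/(3*√34 + 9) = 1/(9 + 3*√34)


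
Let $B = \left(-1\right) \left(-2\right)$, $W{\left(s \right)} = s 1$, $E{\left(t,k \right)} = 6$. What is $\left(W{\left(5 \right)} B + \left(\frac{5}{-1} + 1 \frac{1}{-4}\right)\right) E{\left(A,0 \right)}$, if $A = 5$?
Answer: $\frac{57}{2} \approx 28.5$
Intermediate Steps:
$W{\left(s \right)} = s$
$B = 2$
$\left(W{\left(5 \right)} B + \left(\frac{5}{-1} + 1 \frac{1}{-4}\right)\right) E{\left(A,0 \right)} = \left(5 \cdot 2 + \left(\frac{5}{-1} + 1 \frac{1}{-4}\right)\right) 6 = \left(10 + \left(5 \left(-1\right) + 1 \left(- \frac{1}{4}\right)\right)\right) 6 = \left(10 - \frac{21}{4}\right) 6 = \frac{19}{4} \cdot 6 = \frac{57}{2}$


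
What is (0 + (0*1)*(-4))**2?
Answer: 0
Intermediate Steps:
(0 + (0*1)*(-4))**2 = (0 + 0*(-4))**2 = (0 + 0)**2 = 0**2 = 0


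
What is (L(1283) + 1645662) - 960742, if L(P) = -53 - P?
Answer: 683584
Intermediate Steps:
(L(1283) + 1645662) - 960742 = ((-53 - 1*1283) + 1645662) - 960742 = ((-53 - 1283) + 1645662) - 960742 = (-1336 + 1645662) - 960742 = 1644326 - 960742 = 683584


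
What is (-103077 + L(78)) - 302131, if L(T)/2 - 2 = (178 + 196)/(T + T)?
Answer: -15802769/39 ≈ -4.0520e+5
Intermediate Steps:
L(T) = 4 + 374/T (L(T) = 4 + 2*((178 + 196)/(T + T)) = 4 + 2*(374/((2*T))) = 4 + 2*(374*(1/(2*T))) = 4 + 2*(187/T) = 4 + 374/T)
(-103077 + L(78)) - 302131 = (-103077 + (4 + 374/78)) - 302131 = (-103077 + (4 + 374*(1/78))) - 302131 = (-103077 + (4 + 187/39)) - 302131 = (-103077 + 343/39) - 302131 = -4019660/39 - 302131 = -15802769/39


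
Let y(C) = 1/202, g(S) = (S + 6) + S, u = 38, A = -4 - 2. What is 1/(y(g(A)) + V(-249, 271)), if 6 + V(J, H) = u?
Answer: 202/6465 ≈ 0.031245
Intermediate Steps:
A = -6
V(J, H) = 32 (V(J, H) = -6 + 38 = 32)
g(S) = 6 + 2*S (g(S) = (6 + S) + S = 6 + 2*S)
y(C) = 1/202
1/(y(g(A)) + V(-249, 271)) = 1/(1/202 + 32) = 1/(6465/202) = 202/6465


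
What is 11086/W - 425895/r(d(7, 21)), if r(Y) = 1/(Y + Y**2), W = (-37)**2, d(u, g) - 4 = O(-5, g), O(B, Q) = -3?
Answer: -1166089424/1369 ≈ -8.5178e+5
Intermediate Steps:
d(u, g) = 1 (d(u, g) = 4 - 3 = 1)
W = 1369
11086/W - 425895/r(d(7, 21)) = 11086/1369 - 425895/(1/(1*(1 + 1))) = 11086*(1/1369) - 425895/(1/2) = 11086/1369 - 425895/(1*(1/2)) = 11086/1369 - 425895/1/2 = 11086/1369 - 425895*2 = 11086/1369 - 851790 = -1166089424/1369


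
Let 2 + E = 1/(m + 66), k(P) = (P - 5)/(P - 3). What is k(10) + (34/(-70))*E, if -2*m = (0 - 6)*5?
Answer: 4762/2835 ≈ 1.6797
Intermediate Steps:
m = 15 (m = -(0 - 6)*5/2 = -(-3)*5 = -½*(-30) = 15)
k(P) = (-5 + P)/(-3 + P)
E = -161/81 (E = -2 + 1/(15 + 66) = -2 + 1/81 = -161/81 ≈ -1.9877)
k(10) + (34/(-70))*E = (-5 + 10)/(-3 + 10) + (34/(-70))*(-161/81) = 5/7 + (34*(-1/70))*(-161/81) = (⅐)*5 - 17/35*(-161/81) = 5/7 + 391/405 = 4762/2835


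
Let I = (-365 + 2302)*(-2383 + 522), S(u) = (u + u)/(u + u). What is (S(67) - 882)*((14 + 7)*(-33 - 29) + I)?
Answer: 3176937979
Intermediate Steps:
S(u) = 1 (S(u) = (2*u)/((2*u)) = (2*u)*(1/(2*u)) = 1)
I = -3604757 (I = 1937*(-1861) = -3604757)
(S(67) - 882)*((14 + 7)*(-33 - 29) + I) = (1 - 882)*((14 + 7)*(-33 - 29) - 3604757) = -881*(21*(-62) - 3604757) = -881*(-1302 - 3604757) = -881*(-3606059) = 3176937979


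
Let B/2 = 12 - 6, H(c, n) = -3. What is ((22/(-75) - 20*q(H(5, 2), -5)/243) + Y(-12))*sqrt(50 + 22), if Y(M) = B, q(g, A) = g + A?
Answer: 150236*sqrt(2)/2025 ≈ 104.92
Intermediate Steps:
q(g, A) = A + g
B = 12 (B = 2*(12 - 6) = 2*6 = 12)
Y(M) = 12
((22/(-75) - 20*q(H(5, 2), -5)/243) + Y(-12))*sqrt(50 + 22) = ((22/(-75) - 20*(-5 - 3)/243) + 12)*sqrt(50 + 22) = ((22*(-1/75) - 20*(-8)*(1/243)) + 12)*sqrt(72) = ((-22/75 + 160*(1/243)) + 12)*(6*sqrt(2)) = ((-22/75 + 160/243) + 12)*(6*sqrt(2)) = (2218/6075 + 12)*(6*sqrt(2)) = 75118*(6*sqrt(2))/6075 = 150236*sqrt(2)/2025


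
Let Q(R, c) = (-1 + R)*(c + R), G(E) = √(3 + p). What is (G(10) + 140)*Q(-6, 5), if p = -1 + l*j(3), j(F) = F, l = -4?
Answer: 980 + 7*I*√10 ≈ 980.0 + 22.136*I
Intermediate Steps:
p = -13 (p = -1 - 4*3 = -1 - 12 = -13)
G(E) = I*√10 (G(E) = √(3 - 13) = √(-10) = I*√10)
Q(R, c) = (-1 + R)*(R + c)
(G(10) + 140)*Q(-6, 5) = (I*√10 + 140)*((-6)² - 1*(-6) - 1*5 - 6*5) = (140 + I*√10)*(36 + 6 - 5 - 30) = (140 + I*√10)*7 = 980 + 7*I*√10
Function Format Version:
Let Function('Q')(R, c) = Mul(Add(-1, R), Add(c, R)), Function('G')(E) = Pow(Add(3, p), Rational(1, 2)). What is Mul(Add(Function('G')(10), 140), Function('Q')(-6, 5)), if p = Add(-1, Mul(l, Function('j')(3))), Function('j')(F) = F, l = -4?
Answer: Add(980, Mul(7, I, Pow(10, Rational(1, 2)))) ≈ Add(980.00, Mul(22.136, I))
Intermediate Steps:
p = -13 (p = Add(-1, Mul(-4, 3)) = Add(-1, -12) = -13)
Function('G')(E) = Mul(I, Pow(10, Rational(1, 2))) (Function('G')(E) = Pow(Add(3, -13), Rational(1, 2)) = Pow(-10, Rational(1, 2)) = Mul(I, Pow(10, Rational(1, 2))))
Function('Q')(R, c) = Mul(Add(-1, R), Add(R, c))
Mul(Add(Function('G')(10), 140), Function('Q')(-6, 5)) = Mul(Add(Mul(I, Pow(10, Rational(1, 2))), 140), Add(Pow(-6, 2), Mul(-1, -6), Mul(-1, 5), Mul(-6, 5))) = Mul(Add(140, Mul(I, Pow(10, Rational(1, 2)))), Add(36, 6, -5, -30)) = Mul(Add(140, Mul(I, Pow(10, Rational(1, 2)))), 7) = Add(980, Mul(7, I, Pow(10, Rational(1, 2))))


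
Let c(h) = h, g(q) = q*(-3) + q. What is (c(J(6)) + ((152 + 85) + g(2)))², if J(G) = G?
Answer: 57121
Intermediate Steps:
g(q) = -2*q (g(q) = -3*q + q = -2*q)
(c(J(6)) + ((152 + 85) + g(2)))² = (6 + ((152 + 85) - 2*2))² = (6 + (237 - 4))² = (6 + 233)² = 239² = 57121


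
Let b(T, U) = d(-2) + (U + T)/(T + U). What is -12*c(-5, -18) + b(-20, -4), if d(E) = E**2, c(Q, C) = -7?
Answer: 89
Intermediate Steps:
b(T, U) = 5 (b(T, U) = (-2)**2 + (U + T)/(T + U) = 4 + (T + U)/(T + U) = 4 + 1 = 5)
-12*c(-5, -18) + b(-20, -4) = -12*(-7) + 5 = 84 + 5 = 89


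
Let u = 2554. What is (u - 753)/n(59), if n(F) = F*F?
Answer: 1801/3481 ≈ 0.51738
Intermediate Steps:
n(F) = F²
(u - 753)/n(59) = (2554 - 753)/(59²) = 1801/3481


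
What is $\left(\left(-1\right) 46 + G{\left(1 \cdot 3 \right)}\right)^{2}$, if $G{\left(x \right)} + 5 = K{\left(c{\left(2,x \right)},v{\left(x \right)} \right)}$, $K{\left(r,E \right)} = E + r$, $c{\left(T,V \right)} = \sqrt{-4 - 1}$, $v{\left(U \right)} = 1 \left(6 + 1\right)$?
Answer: $\left(44 - i \sqrt{5}\right)^{2} \approx 1931.0 - 196.77 i$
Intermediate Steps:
$v{\left(U \right)} = 7$ ($v{\left(U \right)} = 1 \cdot 7 = 7$)
$c{\left(T,V \right)} = i \sqrt{5}$ ($c{\left(T,V \right)} = \sqrt{-5} = i \sqrt{5}$)
$G{\left(x \right)} = 2 + i \sqrt{5}$ ($G{\left(x \right)} = -5 + \left(7 + i \sqrt{5}\right) = 2 + i \sqrt{5}$)
$\left(\left(-1\right) 46 + G{\left(1 \cdot 3 \right)}\right)^{2} = \left(\left(-1\right) 46 + \left(2 + i \sqrt{5}\right)\right)^{2} = \left(-46 + \left(2 + i \sqrt{5}\right)\right)^{2} = \left(-44 + i \sqrt{5}\right)^{2}$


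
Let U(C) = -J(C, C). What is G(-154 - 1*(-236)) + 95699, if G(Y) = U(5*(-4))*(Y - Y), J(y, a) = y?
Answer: 95699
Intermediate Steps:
U(C) = -C
G(Y) = 0 (G(Y) = (-5*(-4))*(Y - Y) = -1*(-20)*0 = 20*0 = 0)
G(-154 - 1*(-236)) + 95699 = 0 + 95699 = 95699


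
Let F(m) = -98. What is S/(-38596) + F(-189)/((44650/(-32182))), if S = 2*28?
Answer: 15215369232/215413925 ≈ 70.633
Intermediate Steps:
S = 56
S/(-38596) + F(-189)/((44650/(-32182))) = 56/(-38596) - 98/(44650/(-32182)) = 56*(-1/38596) - 98/(44650*(-1/32182)) = -14/9649 - 98/(-22325/16091) = -14/9649 - 98*(-16091/22325) = -14/9649 + 1576918/22325 = 15215369232/215413925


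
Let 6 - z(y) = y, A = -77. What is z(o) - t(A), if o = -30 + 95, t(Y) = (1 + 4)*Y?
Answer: 326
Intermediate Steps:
t(Y) = 5*Y
o = 65
z(y) = 6 - y
z(o) - t(A) = (6 - 1*65) - 5*(-77) = (6 - 65) - 1*(-385) = -59 + 385 = 326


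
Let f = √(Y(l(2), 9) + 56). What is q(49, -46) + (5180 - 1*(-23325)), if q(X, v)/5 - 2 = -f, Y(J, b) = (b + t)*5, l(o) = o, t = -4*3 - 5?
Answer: 28495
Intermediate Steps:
t = -17 (t = -12 - 5 = -17)
Y(J, b) = -85 + 5*b (Y(J, b) = (b - 17)*5 = (-17 + b)*5 = -85 + 5*b)
f = 4 (f = √((-85 + 5*9) + 56) = √((-85 + 45) + 56) = √(-40 + 56) = √16 = 4)
q(X, v) = -10 (q(X, v) = 10 + 5*(-1*4) = 10 + 5*(-4) = 10 - 20 = -10)
q(49, -46) + (5180 - 1*(-23325)) = -10 + (5180 - 1*(-23325)) = -10 + (5180 + 23325) = -10 + 28505 = 28495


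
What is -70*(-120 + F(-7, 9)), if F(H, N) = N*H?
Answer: 12810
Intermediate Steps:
F(H, N) = H*N
-70*(-120 + F(-7, 9)) = -70*(-120 - 7*9) = -70*(-120 - 63) = -70*(-183) = 12810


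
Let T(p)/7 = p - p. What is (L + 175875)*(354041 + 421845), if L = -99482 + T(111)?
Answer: 59272259198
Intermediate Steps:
T(p) = 0 (T(p) = 7*(p - p) = 7*0 = 0)
L = -99482 (L = -99482 + 0 = -99482)
(L + 175875)*(354041 + 421845) = (-99482 + 175875)*(354041 + 421845) = 76393*775886 = 59272259198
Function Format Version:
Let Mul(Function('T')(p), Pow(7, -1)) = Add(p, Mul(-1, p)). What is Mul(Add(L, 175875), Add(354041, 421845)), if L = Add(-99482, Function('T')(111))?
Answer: 59272259198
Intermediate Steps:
Function('T')(p) = 0 (Function('T')(p) = Mul(7, Add(p, Mul(-1, p))) = Mul(7, 0) = 0)
L = -99482 (L = Add(-99482, 0) = -99482)
Mul(Add(L, 175875), Add(354041, 421845)) = Mul(Add(-99482, 175875), Add(354041, 421845)) = Mul(76393, 775886) = 59272259198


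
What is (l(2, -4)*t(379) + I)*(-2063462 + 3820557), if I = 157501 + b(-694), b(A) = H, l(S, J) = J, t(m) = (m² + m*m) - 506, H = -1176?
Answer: -1740892827005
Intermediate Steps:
t(m) = -506 + 2*m² (t(m) = (m² + m²) - 506 = 2*m² - 506 = -506 + 2*m²)
b(A) = -1176
I = 156325 (I = 157501 - 1176 = 156325)
(l(2, -4)*t(379) + I)*(-2063462 + 3820557) = (-4*(-506 + 2*379²) + 156325)*(-2063462 + 3820557) = (-4*(-506 + 2*143641) + 156325)*1757095 = (-4*(-506 + 287282) + 156325)*1757095 = (-4*286776 + 156325)*1757095 = (-1147104 + 156325)*1757095 = -990779*1757095 = -1740892827005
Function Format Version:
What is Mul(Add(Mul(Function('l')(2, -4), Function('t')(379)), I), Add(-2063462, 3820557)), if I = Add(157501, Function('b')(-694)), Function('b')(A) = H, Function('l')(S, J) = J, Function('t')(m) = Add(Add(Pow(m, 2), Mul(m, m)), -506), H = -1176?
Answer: -1740892827005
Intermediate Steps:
Function('t')(m) = Add(-506, Mul(2, Pow(m, 2))) (Function('t')(m) = Add(Add(Pow(m, 2), Pow(m, 2)), -506) = Add(Mul(2, Pow(m, 2)), -506) = Add(-506, Mul(2, Pow(m, 2))))
Function('b')(A) = -1176
I = 156325 (I = Add(157501, -1176) = 156325)
Mul(Add(Mul(Function('l')(2, -4), Function('t')(379)), I), Add(-2063462, 3820557)) = Mul(Add(Mul(-4, Add(-506, Mul(2, Pow(379, 2)))), 156325), Add(-2063462, 3820557)) = Mul(Add(Mul(-4, Add(-506, Mul(2, 143641))), 156325), 1757095) = Mul(Add(Mul(-4, Add(-506, 287282)), 156325), 1757095) = Mul(Add(Mul(-4, 286776), 156325), 1757095) = Mul(Add(-1147104, 156325), 1757095) = Mul(-990779, 1757095) = -1740892827005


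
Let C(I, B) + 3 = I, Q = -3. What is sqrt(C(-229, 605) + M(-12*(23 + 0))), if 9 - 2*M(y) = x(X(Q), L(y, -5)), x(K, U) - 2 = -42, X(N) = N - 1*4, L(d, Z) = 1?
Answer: I*sqrt(830)/2 ≈ 14.405*I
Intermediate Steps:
X(N) = -4 + N (X(N) = N - 4 = -4 + N)
x(K, U) = -40 (x(K, U) = 2 - 42 = -40)
C(I, B) = -3 + I
M(y) = 49/2 (M(y) = 9/2 - 1/2*(-40) = 9/2 + 20 = 49/2)
sqrt(C(-229, 605) + M(-12*(23 + 0))) = sqrt((-3 - 229) + 49/2) = sqrt(-232 + 49/2) = sqrt(-415/2) = I*sqrt(830)/2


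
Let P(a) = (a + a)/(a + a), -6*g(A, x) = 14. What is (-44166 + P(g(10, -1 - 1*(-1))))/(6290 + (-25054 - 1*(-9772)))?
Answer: 44165/8992 ≈ 4.9116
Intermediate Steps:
g(A, x) = -7/3 (g(A, x) = -⅙*14 = -7/3)
P(a) = 1 (P(a) = (2*a)/((2*a)) = (2*a)*(1/(2*a)) = 1)
(-44166 + P(g(10, -1 - 1*(-1))))/(6290 + (-25054 - 1*(-9772))) = (-44166 + 1)/(6290 + (-25054 - 1*(-9772))) = -44165/(6290 + (-25054 + 9772)) = -44165/(6290 - 15282) = -44165/(-8992) = -44165*(-1/8992) = 44165/8992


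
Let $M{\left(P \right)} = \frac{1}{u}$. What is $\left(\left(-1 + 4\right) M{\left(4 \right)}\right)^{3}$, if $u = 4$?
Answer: $\frac{27}{64} \approx 0.42188$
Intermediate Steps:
$M{\left(P \right)} = \frac{1}{4}$
$\left(\left(-1 + 4\right) M{\left(4 \right)}\right)^{3} = \left(\left(-1 + 4\right) \frac{1}{4}\right)^{3} = \left(3 \cdot \frac{1}{4}\right)^{3} = \left(\frac{3}{4}\right)^{3} = \frac{27}{64}$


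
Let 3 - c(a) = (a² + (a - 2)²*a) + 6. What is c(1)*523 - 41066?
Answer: -43681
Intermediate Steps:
c(a) = -3 - a² - a*(-2 + a)² (c(a) = 3 - ((a² + (a - 2)²*a) + 6) = 3 - ((a² + (-2 + a)²*a) + 6) = 3 - ((a² + a*(-2 + a)²) + 6) = 3 - (6 + a² + a*(-2 + a)²) = 3 + (-6 - a² - a*(-2 + a)²) = -3 - a² - a*(-2 + a)²)
c(1)*523 - 41066 = (-3 - 1*1² - 1*1*(-2 + 1)²)*523 - 41066 = (-3 - 1*1 - 1*1*(-1)²)*523 - 41066 = (-3 - 1 - 1*1*1)*523 - 41066 = (-3 - 1 - 1)*523 - 41066 = -5*523 - 41066 = -2615 - 41066 = -43681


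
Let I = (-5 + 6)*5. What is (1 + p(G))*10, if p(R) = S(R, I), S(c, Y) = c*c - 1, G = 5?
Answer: 250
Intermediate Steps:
I = 5 (I = 1*5 = 5)
S(c, Y) = -1 + c**2 (S(c, Y) = c**2 - 1 = -1 + c**2)
p(R) = -1 + R**2
(1 + p(G))*10 = (1 + (-1 + 5**2))*10 = (1 + (-1 + 25))*10 = (1 + 24)*10 = 25*10 = 250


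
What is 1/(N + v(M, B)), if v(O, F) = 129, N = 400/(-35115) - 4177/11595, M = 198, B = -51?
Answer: 9047965/1163824966 ≈ 0.0077743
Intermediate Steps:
N = -3362519/9047965 (N = 400*(-1/35115) - 4177*1/11595 = -80/7023 - 4177/11595 = -3362519/9047965 ≈ -0.37163)
1/(N + v(M, B)) = 1/(-3362519/9047965 + 129) = 1/(1163824966/9047965) = 9047965/1163824966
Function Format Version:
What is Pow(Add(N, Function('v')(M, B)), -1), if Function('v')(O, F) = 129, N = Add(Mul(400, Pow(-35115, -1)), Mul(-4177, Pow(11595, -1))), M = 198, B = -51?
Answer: Rational(9047965, 1163824966) ≈ 0.0077743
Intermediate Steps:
N = Rational(-3362519, 9047965) (N = Add(Mul(400, Rational(-1, 35115)), Mul(-4177, Rational(1, 11595))) = Add(Rational(-80, 7023), Rational(-4177, 11595)) = Rational(-3362519, 9047965) ≈ -0.37163)
Pow(Add(N, Function('v')(M, B)), -1) = Pow(Add(Rational(-3362519, 9047965), 129), -1) = Pow(Rational(1163824966, 9047965), -1) = Rational(9047965, 1163824966)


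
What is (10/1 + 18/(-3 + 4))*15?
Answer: 420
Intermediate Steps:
(10/1 + 18/(-3 + 4))*15 = (10*1 + 18/1)*15 = (10 + 18*1)*15 = (10 + 18)*15 = 28*15 = 420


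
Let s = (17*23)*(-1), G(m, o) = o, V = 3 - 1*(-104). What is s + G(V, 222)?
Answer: -169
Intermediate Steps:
V = 107 (V = 3 + 104 = 107)
s = -391 (s = 391*(-1) = -391)
s + G(V, 222) = -391 + 222 = -169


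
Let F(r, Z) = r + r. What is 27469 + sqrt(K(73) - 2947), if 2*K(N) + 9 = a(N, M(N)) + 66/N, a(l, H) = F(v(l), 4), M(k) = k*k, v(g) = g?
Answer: 27469 + I*sqrt(61348470)/146 ≈ 27469.0 + 53.647*I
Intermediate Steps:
M(k) = k**2
F(r, Z) = 2*r
a(l, H) = 2*l
K(N) = -9/2 + N + 33/N (K(N) = -9/2 + (2*N + 66/N)/2 = -9/2 + (N + 33/N) = -9/2 + N + 33/N)
27469 + sqrt(K(73) - 2947) = 27469 + sqrt((-9/2 + 73 + 33/73) - 2947) = 27469 + sqrt(10067/146 - 2947) = 27469 + sqrt(-420195/146) = 27469 + I*sqrt(61348470)/146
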